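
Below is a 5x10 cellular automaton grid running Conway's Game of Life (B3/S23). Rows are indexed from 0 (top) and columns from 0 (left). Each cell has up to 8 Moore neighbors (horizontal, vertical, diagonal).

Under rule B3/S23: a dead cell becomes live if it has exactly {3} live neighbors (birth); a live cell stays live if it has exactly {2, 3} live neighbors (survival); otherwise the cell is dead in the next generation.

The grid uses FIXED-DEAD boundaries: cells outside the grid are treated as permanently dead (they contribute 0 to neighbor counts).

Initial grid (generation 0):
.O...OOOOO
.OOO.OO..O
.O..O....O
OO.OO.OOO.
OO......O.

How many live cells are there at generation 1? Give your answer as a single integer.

Answer: 21

Derivation:
Simulating step by step:
Generation 0 (given above): 25 live cells
Generation 1: 21 live cells
.O..OO.OOO
OO.O.....O
.........O
...OOO.OOO
OOO.....O.
Population at generation 1: 21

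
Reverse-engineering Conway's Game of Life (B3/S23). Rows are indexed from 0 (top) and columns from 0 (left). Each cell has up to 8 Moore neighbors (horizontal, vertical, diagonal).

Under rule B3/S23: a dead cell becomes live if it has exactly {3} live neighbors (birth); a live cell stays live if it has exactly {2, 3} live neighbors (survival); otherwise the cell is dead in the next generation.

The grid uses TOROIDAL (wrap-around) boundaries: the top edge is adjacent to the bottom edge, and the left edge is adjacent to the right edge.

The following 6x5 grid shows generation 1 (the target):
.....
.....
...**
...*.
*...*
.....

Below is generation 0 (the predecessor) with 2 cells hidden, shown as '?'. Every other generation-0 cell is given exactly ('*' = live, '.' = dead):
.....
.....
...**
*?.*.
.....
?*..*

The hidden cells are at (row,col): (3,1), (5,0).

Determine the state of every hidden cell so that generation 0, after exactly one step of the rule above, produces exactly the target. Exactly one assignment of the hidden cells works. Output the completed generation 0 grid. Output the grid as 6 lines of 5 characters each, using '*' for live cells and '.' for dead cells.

Hidden generation-0 cells (in order): (3,1), (5,0).
A hidden cell only influences target cells in its own 3x3 neighborhood. Try each of the 2^2 = 4 assignments, step the completed generation 0 forward once under B3/S23, and compare with the target:
  (3,1)=. (5,0)=. -> step reproduces the target at every cell -> ACCEPT
  (3,1)=. (5,0)=* -> step gives (0,0)='*' but target has '.' -> reject
  (3,1)=* (5,0)=. -> step gives (2,0)='*' but target has '.' -> reject
  (3,1)=* (5,0)=* -> step gives (0,0)='*' but target has '.' -> reject
Unique solution: (3,1)=dead, (5,0)=dead.
Check: live-neighbor counts of every cell in the completed generation 0:
21111
10122
21223
11224
32223
20110
Applying B3/S23 to generation 0 with these counts gives:
.....
.....
...**
...*.
*...*
.....
which matches the target exactly.

Answer: .....
.....
...**
*..*.
.....
.*..*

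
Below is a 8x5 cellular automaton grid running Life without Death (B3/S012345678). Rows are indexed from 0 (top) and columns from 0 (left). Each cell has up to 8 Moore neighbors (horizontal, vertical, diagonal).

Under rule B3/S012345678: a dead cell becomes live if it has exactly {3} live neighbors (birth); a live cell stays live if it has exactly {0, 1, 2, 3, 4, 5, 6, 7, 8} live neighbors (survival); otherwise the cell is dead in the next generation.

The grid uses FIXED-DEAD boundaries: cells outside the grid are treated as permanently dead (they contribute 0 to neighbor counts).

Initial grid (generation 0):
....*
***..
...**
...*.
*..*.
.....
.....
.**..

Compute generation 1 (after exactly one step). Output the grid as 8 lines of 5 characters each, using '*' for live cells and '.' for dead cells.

Simulating step by step:
Generation 0 (given above): 11 live cells
Generation 1: 15 live cells
(generation 1 grid is the final answer)

Answer: .*..*
***.*
.*.**
..**.
*..*.
.....
.....
.**..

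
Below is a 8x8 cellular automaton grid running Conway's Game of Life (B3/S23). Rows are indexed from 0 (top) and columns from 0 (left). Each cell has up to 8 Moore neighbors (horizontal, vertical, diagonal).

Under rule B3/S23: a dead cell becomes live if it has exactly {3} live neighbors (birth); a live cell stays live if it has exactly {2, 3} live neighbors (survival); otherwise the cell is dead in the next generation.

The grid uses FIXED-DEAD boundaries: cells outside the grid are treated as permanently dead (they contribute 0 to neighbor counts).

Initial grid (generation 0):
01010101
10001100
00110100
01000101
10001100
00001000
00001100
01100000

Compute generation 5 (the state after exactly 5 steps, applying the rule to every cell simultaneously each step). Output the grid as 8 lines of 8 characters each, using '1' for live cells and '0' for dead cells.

Answer: 00000000
00111100
11000100
00000010
00100010
00010010
00110110
00001000

Derivation:
Simulating step by step:
Generation 0 (given above): 21 live cells
Generation 1: 19 live cells
00000110
01000100
01110100
01110100
00001110
00010000
00011100
00000000
Generation 2: 16 live cells
00000110
01000100
10010110
01000000
00000110
00010010
00011000
00001000
Generation 3: 18 live cells
00000110
00000000
11101110
00001000
00000110
00010010
00011100
00011000
Generation 4: 18 live cells
00000000
01001000
01011100
01011000
00001110
00010010
00100100
00010100
Generation 5: 17 live cells
(generation 5 grid is the final answer)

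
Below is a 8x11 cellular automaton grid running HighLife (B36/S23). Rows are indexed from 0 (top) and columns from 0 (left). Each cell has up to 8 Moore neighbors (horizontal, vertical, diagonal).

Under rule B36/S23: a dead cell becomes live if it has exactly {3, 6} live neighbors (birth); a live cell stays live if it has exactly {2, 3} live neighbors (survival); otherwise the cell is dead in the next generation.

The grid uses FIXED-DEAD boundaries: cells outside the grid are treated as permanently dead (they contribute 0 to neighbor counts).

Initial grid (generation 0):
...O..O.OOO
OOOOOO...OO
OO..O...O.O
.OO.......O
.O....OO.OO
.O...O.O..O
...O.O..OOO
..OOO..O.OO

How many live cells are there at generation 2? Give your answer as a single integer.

Simulating step by step:
Generation 0 (given above): 41 live cells
Generation 1: 35 live cells
.O.O.O..O.O
O....O.O...
..O.OO....O
..O....OO.O
OO....OOOOO
..O.OO.O.O.
...O.O.O...
..OOO.....O
Generation 2: 39 live cells
....O.O....
.OOO.O...O.
.O.OOO.OOO.
..OO.O...OO
.OOO.O....O
.OOOOOO.OOO
....OO..O..
..OOO......
Population at generation 2: 39

Answer: 39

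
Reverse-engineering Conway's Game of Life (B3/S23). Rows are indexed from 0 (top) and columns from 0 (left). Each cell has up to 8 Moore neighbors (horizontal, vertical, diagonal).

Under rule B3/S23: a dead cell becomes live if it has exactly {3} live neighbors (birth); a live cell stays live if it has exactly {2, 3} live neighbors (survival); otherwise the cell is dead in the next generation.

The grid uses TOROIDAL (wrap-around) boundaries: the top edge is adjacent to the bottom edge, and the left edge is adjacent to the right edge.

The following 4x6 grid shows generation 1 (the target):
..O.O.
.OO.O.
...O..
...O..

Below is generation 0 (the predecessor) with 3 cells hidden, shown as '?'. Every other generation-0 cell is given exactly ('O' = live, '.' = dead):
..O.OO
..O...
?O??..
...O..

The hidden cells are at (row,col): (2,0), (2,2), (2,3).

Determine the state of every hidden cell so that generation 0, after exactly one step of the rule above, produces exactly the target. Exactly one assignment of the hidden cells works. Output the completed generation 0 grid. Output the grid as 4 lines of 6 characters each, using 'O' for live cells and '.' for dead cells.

Hidden generation-0 cells (in order): (2,0), (2,2), (2,3).
A hidden cell only influences target cells in its own 3x3 neighborhood. Try each of the 2^3 = 8 assignments, step the completed generation 0 forward once under B3/S23, and compare with the target:
  (2,0)=. (2,2)=. (2,3)=. -> step gives (1,3)='O' but target has '.' -> reject
  (2,0)=. (2,2)=. (2,3)=O -> step reproduces the target at every cell -> ACCEPT
  (2,0)=. (2,2)=O (2,3)=. -> step gives (1,1)='.' but target has 'O' -> reject
  (2,0)=. (2,2)=O (2,3)=O -> step gives (1,1)='.' but target has 'O' -> reject
  (2,0)=O (2,2)=. (2,3)=. -> step gives (1,0)='O' but target has '.' -> reject
  (2,0)=O (2,2)=. (2,3)=O -> step gives (1,0)='O' but target has '.' -> reject
  (2,0)=O (2,2)=O (2,3)=. -> step gives (1,0)='O' but target has '.' -> reject
  (2,0)=O (2,2)=O (2,3)=O -> step gives (1,0)='O' but target has '.' -> reject
Unique solution: (2,0)=dead, (2,2)=dead, (2,3)=live.
Check: live-neighbor counts of every cell in the completed generation 0:
122421
233432
114220
224342
Applying B3/S23 to generation 0 with these counts gives:
..O.O.
.OO.O.
...O..
...O..
which matches the target exactly.

Answer: ..O.OO
..O...
.O.O..
...O..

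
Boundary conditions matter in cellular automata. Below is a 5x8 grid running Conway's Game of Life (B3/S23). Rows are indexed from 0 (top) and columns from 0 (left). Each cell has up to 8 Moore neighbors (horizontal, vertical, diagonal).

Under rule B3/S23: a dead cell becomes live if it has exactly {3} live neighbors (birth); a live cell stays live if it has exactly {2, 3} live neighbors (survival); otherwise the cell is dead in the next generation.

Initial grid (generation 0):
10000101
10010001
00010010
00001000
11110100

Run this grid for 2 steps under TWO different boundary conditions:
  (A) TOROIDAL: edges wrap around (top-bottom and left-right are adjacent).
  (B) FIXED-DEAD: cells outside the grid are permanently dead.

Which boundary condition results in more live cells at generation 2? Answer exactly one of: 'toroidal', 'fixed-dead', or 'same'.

Under TOROIDAL boundary, generation 2:
00010110
00001000
10010000
01000000
11010111
Population = 13

Under FIXED-DEAD boundary, generation 2:
00000000
00011100
00010000
01000100
01111100
Population = 11

Comparison: toroidal=13, fixed-dead=11 -> toroidal

Answer: toroidal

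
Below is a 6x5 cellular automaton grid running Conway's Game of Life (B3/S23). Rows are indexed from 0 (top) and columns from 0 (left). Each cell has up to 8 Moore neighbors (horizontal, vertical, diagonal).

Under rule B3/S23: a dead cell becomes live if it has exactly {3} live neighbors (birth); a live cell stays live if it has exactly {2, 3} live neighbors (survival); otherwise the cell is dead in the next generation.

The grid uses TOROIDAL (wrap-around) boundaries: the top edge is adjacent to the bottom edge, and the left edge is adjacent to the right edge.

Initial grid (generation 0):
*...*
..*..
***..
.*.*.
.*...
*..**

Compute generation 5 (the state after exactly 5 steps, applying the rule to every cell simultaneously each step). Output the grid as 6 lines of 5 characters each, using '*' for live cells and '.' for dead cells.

Answer: **...
.*.**
.....
.....
.....
**.*.

Derivation:
Simulating step by step:
Generation 0 (given above): 12 live cells
Generation 1: 11 live cells
**...
..***
*..*.
.....
.*.*.
.*.*.
Generation 2: 10 live cells
**...
..**.
..**.
..*.*
.....
.*..*
Generation 3: 12 live cells
**.**
...**
.*..*
..*..
*..*.
.*...
Generation 4: 15 live cells
.*.*.
.*...
*.*.*
*****
.**..
.*.*.
Generation 5: 8 live cells
(generation 5 grid is the final answer)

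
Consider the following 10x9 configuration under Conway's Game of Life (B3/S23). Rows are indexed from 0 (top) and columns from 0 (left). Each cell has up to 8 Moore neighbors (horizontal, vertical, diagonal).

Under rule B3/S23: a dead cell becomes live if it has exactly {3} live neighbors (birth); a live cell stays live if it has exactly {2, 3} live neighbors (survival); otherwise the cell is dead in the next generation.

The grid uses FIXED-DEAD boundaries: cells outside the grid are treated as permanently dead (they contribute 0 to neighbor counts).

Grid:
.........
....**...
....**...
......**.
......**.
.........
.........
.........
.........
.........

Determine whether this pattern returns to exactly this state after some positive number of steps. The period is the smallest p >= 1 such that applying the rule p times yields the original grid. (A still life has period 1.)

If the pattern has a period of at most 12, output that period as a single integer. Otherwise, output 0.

Answer: 2

Derivation:
Simulating and comparing each generation to the original:
Gen 0 (original, given above): 8 live cells
Gen 1: 6 live cells, differs from original
Gen 2: 8 live cells, MATCHES original -> period = 2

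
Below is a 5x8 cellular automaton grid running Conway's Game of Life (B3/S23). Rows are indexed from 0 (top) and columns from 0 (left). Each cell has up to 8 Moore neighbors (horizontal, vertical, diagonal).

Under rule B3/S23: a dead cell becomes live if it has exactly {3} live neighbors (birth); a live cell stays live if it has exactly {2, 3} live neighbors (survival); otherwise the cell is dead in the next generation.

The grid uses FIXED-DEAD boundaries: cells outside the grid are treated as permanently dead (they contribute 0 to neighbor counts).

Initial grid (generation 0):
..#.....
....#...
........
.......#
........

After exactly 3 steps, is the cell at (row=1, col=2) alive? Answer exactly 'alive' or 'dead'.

Answer: dead

Derivation:
Simulating step by step:
Generation 0 (given above): 3 live cells
Generation 1: 0 live cells
........
........
........
........
........
Generation 2: 0 live cells
........
........
........
........
........
Generation 3: 0 live cells
........
........
........
........
........

Cell (1,2) at generation 3: 0 -> dead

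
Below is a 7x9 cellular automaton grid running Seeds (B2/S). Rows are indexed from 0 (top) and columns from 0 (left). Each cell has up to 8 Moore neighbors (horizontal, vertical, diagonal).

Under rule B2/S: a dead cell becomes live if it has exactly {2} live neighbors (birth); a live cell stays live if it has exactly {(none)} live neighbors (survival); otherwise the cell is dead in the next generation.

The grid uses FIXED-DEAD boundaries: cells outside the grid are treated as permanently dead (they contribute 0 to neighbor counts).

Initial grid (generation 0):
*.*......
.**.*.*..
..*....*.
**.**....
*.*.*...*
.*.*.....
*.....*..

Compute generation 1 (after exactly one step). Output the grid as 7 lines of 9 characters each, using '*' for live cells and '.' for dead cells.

Simulating step by step:
Generation 0 (given above): 20 live cells
Generation 1: 14 live cells
(generation 1 grid is the final answer)

Answer: .....*...
*....*.*.
......*..
.....*.**
.....*...
....**.*.
.**......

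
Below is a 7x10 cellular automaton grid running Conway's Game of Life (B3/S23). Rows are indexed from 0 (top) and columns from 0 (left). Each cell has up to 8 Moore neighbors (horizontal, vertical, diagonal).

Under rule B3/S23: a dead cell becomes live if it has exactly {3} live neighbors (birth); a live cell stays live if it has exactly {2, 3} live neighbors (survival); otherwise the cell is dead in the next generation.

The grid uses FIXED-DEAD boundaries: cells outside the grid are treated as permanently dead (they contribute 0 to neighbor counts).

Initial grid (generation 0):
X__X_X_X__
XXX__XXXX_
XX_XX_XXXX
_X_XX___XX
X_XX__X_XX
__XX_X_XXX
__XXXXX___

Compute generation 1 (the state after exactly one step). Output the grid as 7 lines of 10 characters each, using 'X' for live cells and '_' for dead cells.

Answer: X_X_XX_XX_
_________X
__________
______X___
_____XX___
_________X
__X__XXXX_

Derivation:
Simulating step by step:
Generation 0 (given above): 41 live cells
Generation 1: 16 live cells
(generation 1 grid is the final answer)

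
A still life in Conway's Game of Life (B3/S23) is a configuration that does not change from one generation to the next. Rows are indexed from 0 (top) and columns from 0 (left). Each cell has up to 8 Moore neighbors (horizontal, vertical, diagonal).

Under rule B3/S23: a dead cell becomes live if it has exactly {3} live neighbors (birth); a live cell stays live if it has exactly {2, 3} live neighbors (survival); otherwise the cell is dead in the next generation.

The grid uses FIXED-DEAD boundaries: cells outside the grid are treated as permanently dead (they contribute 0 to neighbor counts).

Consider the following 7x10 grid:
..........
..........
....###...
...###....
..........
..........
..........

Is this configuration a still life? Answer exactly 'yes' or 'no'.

Compute generation 1 and compare to generation 0 (given above):
Generation 1:
..........
.....#....
...#..#...
...#..#...
....#.....
..........
..........
Cell (1,5) differs: gen0=0 vs gen1=1 -> NOT a still life.

Answer: no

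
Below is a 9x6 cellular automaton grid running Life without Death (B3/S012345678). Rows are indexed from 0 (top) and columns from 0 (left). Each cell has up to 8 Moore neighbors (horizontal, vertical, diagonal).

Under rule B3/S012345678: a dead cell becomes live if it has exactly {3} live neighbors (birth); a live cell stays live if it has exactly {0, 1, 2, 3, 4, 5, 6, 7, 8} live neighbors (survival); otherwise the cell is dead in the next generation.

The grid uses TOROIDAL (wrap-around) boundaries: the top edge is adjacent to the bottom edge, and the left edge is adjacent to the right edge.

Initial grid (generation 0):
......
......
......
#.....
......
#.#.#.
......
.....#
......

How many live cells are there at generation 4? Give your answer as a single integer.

Simulating step by step:
Generation 0 (given above): 5 live cells
Generation 1: 8 live cells
......
......
......
#.....
.#...#
#.#.#.
.....#
.....#
......
Generation 2: 11 live cells
......
......
......
#.....
.#...#
###.#.
#...##
.....#
......
Generation 3: 16 live cells
......
......
......
#.....
.##..#
#####.
#..###
#...##
......
Generation 4: 20 live cells
......
......
......
##....
.##.##
#####.
#..###
#..###
.....#
Population at generation 4: 20

Answer: 20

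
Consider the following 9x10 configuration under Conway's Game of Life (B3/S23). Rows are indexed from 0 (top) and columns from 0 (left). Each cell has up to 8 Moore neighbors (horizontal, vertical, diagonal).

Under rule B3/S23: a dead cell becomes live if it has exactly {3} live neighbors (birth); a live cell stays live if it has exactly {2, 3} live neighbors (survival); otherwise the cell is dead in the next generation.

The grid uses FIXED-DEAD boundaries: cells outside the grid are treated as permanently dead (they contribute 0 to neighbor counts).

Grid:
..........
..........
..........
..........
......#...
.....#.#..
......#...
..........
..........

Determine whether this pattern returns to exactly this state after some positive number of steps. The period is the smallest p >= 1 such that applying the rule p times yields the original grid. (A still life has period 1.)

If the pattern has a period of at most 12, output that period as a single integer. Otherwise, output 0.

Simulating and comparing each generation to the original:
Gen 0 (original, given above): 4 live cells
Gen 1: 4 live cells, MATCHES original -> period = 1

Answer: 1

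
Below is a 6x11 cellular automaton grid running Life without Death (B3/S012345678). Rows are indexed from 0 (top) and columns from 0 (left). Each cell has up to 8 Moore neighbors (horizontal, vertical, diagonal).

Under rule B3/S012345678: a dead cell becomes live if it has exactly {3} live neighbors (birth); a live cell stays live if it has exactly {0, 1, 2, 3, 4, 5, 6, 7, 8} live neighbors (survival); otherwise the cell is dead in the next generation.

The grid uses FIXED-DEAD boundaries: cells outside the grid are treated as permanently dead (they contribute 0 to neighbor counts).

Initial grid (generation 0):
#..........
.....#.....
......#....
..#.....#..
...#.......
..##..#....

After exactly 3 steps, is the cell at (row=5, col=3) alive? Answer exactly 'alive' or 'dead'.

Answer: alive

Derivation:
Simulating step by step:
Generation 0 (given above): 9 live cells
Generation 1: 9 live cells
#..........
.....#.....
......#....
..#.....#..
...#.......
..##..#....
Generation 2: 9 live cells
#..........
.....#.....
......#....
..#.....#..
...#.......
..##..#....
Generation 3: 9 live cells
#..........
.....#.....
......#....
..#.....#..
...#.......
..##..#....

Cell (5,3) at generation 3: 1 -> alive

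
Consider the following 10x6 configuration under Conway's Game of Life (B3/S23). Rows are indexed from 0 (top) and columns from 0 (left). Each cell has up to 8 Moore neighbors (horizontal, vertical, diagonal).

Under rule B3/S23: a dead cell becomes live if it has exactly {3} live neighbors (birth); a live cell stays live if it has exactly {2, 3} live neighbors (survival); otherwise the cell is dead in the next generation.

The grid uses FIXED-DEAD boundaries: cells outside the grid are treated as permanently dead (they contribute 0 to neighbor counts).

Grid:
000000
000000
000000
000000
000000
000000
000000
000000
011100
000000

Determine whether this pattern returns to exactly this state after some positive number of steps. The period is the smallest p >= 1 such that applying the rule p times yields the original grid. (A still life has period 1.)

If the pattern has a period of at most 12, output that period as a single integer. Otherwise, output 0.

Answer: 2

Derivation:
Simulating and comparing each generation to the original:
Gen 0 (original, given above): 3 live cells
Gen 1: 3 live cells, differs from original
Gen 2: 3 live cells, MATCHES original -> period = 2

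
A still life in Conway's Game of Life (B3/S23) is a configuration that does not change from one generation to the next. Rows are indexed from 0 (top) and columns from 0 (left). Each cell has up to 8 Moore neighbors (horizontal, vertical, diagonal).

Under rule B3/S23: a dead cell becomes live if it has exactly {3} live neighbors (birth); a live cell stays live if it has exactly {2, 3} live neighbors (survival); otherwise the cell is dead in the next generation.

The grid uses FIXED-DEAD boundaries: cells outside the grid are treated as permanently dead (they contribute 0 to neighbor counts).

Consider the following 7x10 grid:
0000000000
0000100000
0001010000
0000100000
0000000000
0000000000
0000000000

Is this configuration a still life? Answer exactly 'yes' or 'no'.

Answer: yes

Derivation:
Compute generation 1 and compare to generation 0 (given above):
Generation 1:
0000000000
0000100000
0001010000
0000100000
0000000000
0000000000
0000000000
The grids are IDENTICAL -> still life.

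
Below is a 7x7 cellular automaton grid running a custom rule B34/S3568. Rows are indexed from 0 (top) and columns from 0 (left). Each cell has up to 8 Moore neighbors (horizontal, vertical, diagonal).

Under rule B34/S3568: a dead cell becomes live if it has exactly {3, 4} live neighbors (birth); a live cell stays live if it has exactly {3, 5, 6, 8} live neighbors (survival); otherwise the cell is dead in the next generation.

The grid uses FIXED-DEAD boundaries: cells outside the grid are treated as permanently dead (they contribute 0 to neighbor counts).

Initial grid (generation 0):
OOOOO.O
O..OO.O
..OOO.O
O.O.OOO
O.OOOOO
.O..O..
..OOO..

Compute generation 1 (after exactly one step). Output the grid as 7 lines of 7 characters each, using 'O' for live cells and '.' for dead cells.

Simulating step by step:
Generation 0 (given above): 30 live cells
Generation 1: 19 live cells
(generation 1 grid is the final answer)

Answer: .OO.OO.
....O..
.OOOO.O
....O..
..OOOOO
.O..O..
...O...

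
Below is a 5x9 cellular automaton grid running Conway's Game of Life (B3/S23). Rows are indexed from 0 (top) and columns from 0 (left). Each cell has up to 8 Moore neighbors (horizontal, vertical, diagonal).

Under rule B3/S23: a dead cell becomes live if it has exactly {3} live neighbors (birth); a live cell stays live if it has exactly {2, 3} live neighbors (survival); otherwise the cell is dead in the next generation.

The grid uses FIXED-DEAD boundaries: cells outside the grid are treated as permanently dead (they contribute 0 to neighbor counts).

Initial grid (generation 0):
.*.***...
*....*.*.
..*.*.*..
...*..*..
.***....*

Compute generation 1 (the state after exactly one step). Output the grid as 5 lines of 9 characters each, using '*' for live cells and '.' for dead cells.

Answer: ....***..
.**......
...**.**.
.*..**.*.
..**.....

Derivation:
Simulating step by step:
Generation 0 (given above): 16 live cells
Generation 1: 15 live cells
(generation 1 grid is the final answer)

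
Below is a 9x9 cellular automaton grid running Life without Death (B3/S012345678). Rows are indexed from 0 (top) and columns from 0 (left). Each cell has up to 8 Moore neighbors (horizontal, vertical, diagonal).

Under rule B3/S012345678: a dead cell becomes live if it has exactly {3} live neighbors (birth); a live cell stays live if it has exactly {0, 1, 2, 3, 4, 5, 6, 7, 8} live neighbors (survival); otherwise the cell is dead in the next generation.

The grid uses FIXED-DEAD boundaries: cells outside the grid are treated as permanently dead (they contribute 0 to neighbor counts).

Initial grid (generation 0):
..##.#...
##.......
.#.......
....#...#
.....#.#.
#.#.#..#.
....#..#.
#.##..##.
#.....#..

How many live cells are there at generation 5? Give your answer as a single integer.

Answer: 55

Derivation:
Simulating step by step:
Generation 0 (given above): 23 live cells
Generation 1: 39 live cells
.###.#...
##.......
##.......
....#...#
...######
#.####.##
..#.##.##
####.###.
##....##.
Generation 2: 46 live cells
####.#...
##.......
##.......
...##.#.#
..#######
######.##
#.#.##.##
####.###.
##...###.
Generation 3: 49 live cells
####.#...
##.......
###......
.#.##.#.#
..#######
######.##
#.#.##.##
####.###.
##..####.
Generation 4: 54 live cells
####.#...
##.#.....
####.....
##.##.#.#
#.#######
######.##
#.#.##.##
####.###.
##.#####.
Generation 5: 55 live cells
######...
##.#.....
####.....
##.##.#.#
#.#######
######.##
#.#.##.##
####.###.
##.#####.
Population at generation 5: 55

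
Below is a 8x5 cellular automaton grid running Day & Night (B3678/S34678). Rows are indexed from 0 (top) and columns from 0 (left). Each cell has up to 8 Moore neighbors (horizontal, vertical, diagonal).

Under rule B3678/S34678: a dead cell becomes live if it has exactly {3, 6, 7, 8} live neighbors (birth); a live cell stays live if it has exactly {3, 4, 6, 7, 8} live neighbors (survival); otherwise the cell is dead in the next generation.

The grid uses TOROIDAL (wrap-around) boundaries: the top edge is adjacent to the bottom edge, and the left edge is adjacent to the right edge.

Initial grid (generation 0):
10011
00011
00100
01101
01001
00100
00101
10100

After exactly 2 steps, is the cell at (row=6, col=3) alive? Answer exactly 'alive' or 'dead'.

Answer: dead

Derivation:
Simulating step by step:
Generation 0 (given above): 16 live cells
Generation 1: 18 live cells
11110
10111
11101
01100
01000
11000
00000
10000
Generation 2: 19 live cells
10111
11111
01011
00110
01000
00000
11000
00101

Cell (6,3) at generation 2: 0 -> dead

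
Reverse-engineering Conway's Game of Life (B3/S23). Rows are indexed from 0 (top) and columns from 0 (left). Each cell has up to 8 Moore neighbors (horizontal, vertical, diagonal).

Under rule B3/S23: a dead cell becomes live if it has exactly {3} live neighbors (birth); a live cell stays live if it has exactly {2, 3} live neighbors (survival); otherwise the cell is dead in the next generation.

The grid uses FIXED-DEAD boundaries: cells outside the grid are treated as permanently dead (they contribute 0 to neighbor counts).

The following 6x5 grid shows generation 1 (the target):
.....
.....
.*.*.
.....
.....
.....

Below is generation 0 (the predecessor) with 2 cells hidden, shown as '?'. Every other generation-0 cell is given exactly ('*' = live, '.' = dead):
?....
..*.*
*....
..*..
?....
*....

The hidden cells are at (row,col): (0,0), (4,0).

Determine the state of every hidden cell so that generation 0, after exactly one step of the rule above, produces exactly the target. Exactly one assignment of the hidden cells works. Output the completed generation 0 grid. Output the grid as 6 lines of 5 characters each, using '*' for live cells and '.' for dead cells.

Answer: .....
..*.*
*....
..*..
.....
*....

Derivation:
Hidden generation-0 cells (in order): (0,0), (4,0).
A hidden cell only influences target cells in its own 3x3 neighborhood. Try each of the 2^2 = 4 assignments, step the completed generation 0 forward once under B3/S23, and compare with the target:
  (0,0)=. (4,0)=. -> step reproduces the target at every cell -> ACCEPT
  (0,0)=. (4,0)=* -> step gives (3,1)='*' but target has '.' -> reject
  (0,0)=* (4,0)=. -> step gives (1,1)='*' but target has '.' -> reject
  (0,0)=* (4,0)=* -> step gives (1,1)='*' but target has '.' -> reject
Unique solution: (0,0)=dead, (4,0)=dead.
Check: live-neighbor counts of every cell in the completed generation 0:
01121
12020
03231
12010
12110
01000
Applying B3/S23 to generation 0 with these counts gives:
.....
.....
.*.*.
.....
.....
.....
which matches the target exactly.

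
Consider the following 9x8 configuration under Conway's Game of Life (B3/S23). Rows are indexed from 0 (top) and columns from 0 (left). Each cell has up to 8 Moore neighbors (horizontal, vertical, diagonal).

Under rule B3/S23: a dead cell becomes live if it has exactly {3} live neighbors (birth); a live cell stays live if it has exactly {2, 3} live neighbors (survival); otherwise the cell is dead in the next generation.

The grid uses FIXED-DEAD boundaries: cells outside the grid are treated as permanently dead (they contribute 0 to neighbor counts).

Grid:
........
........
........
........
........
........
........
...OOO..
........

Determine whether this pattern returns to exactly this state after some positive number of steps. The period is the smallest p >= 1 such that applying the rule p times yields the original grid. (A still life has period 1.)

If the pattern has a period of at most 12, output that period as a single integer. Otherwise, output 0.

Answer: 2

Derivation:
Simulating and comparing each generation to the original:
Gen 0 (original, given above): 3 live cells
Gen 1: 3 live cells, differs from original
Gen 2: 3 live cells, MATCHES original -> period = 2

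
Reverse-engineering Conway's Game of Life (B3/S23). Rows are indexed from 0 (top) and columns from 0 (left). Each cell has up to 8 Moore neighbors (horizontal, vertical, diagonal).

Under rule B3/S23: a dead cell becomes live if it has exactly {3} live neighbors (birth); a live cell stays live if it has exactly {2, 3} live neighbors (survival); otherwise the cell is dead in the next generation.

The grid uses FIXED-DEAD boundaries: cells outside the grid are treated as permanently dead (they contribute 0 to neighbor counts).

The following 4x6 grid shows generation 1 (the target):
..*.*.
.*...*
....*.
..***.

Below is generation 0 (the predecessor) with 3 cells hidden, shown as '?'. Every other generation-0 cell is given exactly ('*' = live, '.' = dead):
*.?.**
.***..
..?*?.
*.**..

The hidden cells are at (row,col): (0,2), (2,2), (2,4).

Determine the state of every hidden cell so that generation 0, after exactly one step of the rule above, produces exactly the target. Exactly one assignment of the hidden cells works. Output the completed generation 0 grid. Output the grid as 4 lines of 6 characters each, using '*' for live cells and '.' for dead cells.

Hidden generation-0 cells (in order): (0,2), (2,2), (2,4).
A hidden cell only influences target cells in its own 3x3 neighborhood. Try each of the 2^3 = 8 assignments, step the completed generation 0 forward once under B3/S23, and compare with the target:
  (0,2)=. (2,2)=. (2,4)=. -> step gives (0,1)='*' but target has '.' -> reject
  (0,2)=. (2,2)=. (2,4)=* -> step gives (0,1)='*' but target has '.' -> reject
  (0,2)=. (2,2)=* (2,4)=. -> step gives (0,1)='*' but target has '.' -> reject
  (0,2)=. (2,2)=* (2,4)=* -> step gives (0,1)='*' but target has '.' -> reject
  (0,2)=* (2,2)=. (2,4)=. -> step gives (1,5)='.' but target has '*' -> reject
  (0,2)=* (2,2)=. (2,4)=* -> step reproduces the target at every cell -> ACCEPT
  (0,2)=* (2,2)=* (2,4)=. -> step gives (1,1)='.' but target has '*' -> reject
  (0,2)=* (2,2)=* (2,4)=* -> step gives (1,1)='.' but target has '*' -> reject
Unique solution: (0,2)=live, (2,2)=dead, (2,4)=live.
Check: live-neighbor counts of every cell in the completed generation 0:
143421
234553
246531
022331
Applying B3/S23 to generation 0 with these counts gives:
..*.*.
.*...*
....*.
..***.
which matches the target exactly.

Answer: *.*.**
.***..
...**.
*.**..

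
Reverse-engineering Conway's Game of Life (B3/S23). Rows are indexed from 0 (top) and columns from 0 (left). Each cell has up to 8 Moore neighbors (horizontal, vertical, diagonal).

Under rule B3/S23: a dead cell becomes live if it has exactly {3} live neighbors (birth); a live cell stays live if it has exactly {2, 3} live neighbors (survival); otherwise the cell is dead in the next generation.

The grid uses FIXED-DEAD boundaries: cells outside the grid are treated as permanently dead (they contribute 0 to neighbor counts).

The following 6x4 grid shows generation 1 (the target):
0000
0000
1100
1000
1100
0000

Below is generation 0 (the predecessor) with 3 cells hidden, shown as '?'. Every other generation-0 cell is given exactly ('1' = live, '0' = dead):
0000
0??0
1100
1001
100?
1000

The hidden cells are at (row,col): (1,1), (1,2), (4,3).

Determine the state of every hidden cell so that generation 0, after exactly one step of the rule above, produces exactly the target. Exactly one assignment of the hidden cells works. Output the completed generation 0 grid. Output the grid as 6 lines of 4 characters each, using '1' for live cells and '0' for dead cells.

Hidden generation-0 cells (in order): (1,1), (1,2), (4,3).
A hidden cell only influences target cells in its own 3x3 neighborhood. Try each of the 2^3 = 8 assignments, step the completed generation 0 forward once under B3/S23, and compare with the target:
  (1,1)=0 (1,2)=0 (4,3)=0 -> step reproduces the target at every cell -> ACCEPT
  (1,1)=0 (1,2)=0 (4,3)=1 -> step gives (3,2)='1' but target has '0' -> reject
  (1,1)=0 (1,2)=1 (4,3)=0 -> step gives (1,1)='1' but target has '0' -> reject
  (1,1)=0 (1,2)=1 (4,3)=1 -> step gives (1,1)='1' but target has '0' -> reject
  (1,1)=1 (1,2)=0 (4,3)=0 -> step gives (1,0)='1' but target has '0' -> reject
  (1,1)=1 (1,2)=0 (4,3)=1 -> step gives (1,0)='1' but target has '0' -> reject
  (1,1)=1 (1,2)=1 (4,3)=0 -> step gives (1,0)='1' but target has '0' -> reject
  (1,1)=1 (1,2)=1 (4,3)=1 -> step gives (1,0)='1' but target has '0' -> reject
Unique solution: (1,1)=dead, (1,2)=dead, (4,3)=dead.
Check: live-neighbor counts of every cell in the completed generation 0:
0000
2210
2221
3420
2311
1200
Applying B3/S23 to generation 0 with these counts gives:
0000
0000
1100
1000
1100
0000
which matches the target exactly.

Answer: 0000
0000
1100
1001
1000
1000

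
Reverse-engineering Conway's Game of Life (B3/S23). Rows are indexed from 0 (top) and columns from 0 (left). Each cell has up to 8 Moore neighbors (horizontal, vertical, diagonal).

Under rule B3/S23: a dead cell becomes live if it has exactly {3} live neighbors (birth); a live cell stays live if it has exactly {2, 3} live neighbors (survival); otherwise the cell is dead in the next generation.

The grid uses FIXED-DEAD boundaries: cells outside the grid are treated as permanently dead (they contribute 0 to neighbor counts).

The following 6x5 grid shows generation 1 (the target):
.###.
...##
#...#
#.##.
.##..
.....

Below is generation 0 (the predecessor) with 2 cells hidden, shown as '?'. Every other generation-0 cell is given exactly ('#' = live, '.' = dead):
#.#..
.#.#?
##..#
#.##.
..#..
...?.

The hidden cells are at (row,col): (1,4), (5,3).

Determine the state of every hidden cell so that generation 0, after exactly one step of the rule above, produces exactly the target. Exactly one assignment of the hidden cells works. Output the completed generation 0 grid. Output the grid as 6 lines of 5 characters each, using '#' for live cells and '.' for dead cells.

Hidden generation-0 cells (in order): (1,4), (5,3).
A hidden cell only influences target cells in its own 3x3 neighborhood. Try each of the 2^2 = 4 assignments, step the completed generation 0 forward once under B3/S23, and compare with the target:
  (1,4)=. (5,3)=. -> step gives (0,3)='.' but target has '#' -> reject
  (1,4)=. (5,3)=# -> step gives (0,3)='.' but target has '#' -> reject
  (1,4)=# (5,3)=. -> step gives (4,3)='#' but target has '.' -> reject
  (1,4)=# (5,3)=# -> step reproduces the target at every cell -> ACCEPT
Unique solution: (1,4)=live, (5,3)=live.
Check: live-neighbor counts of every cell in the completed generation 0:
13232
44432
34553
25332
13342
01211
Applying B3/S23 to generation 0 with these counts gives:
.###.
...##
#...#
#.##.
.##..
.....
which matches the target exactly.

Answer: #.#..
.#.##
##..#
#.##.
..#..
...#.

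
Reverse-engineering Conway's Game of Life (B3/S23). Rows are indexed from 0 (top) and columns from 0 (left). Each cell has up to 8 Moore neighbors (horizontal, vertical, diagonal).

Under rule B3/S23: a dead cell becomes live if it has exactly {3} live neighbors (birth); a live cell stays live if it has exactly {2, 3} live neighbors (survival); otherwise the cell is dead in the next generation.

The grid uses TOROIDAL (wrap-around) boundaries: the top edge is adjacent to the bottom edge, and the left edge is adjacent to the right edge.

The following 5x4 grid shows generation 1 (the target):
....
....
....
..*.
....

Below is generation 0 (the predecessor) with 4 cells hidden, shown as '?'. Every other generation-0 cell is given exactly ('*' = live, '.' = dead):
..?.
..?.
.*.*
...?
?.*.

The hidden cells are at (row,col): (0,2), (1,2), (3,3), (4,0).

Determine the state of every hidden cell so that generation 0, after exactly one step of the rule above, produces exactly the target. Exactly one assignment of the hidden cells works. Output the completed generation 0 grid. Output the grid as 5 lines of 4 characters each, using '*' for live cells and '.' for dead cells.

Answer: ....
....
.*.*
....
..*.

Derivation:
Hidden generation-0 cells (in order): (0,2), (1,2), (3,3), (4,0).
A hidden cell only influences target cells in its own 3x3 neighborhood. Try each of the 2^4 = 16 assignments, step the completed generation 0 forward once under B3/S23, and compare with the target:
  (0,2)=. (1,2)=. (3,3)=. (4,0)=. -> step reproduces the target at every cell -> ACCEPT
  (0,2)=. (1,2)=. (3,3)=. (4,0)=* -> step gives (3,0)='*' but target has '.' -> reject
  (0,2)=. (1,2)=. (3,3)=* (4,0)=. -> step gives (2,0)='*' but target has '.' -> reject
  (0,2)=. (1,2)=. (3,3)=* (4,0)=* -> step gives (2,0)='*' but target has '.' -> reject
  (0,2)=. (1,2)=* (3,3)=. (4,0)=. -> step gives (1,2)='*' but target has '.' -> reject
  (0,2)=. (1,2)=* (3,3)=. (4,0)=* -> step gives (0,1)='*' but target has '.' -> reject
  (0,2)=. (1,2)=* (3,3)=* (4,0)=. -> step gives (1,2)='*' but target has '.' -> reject
  (0,2)=. (1,2)=* (3,3)=* (4,0)=* -> step gives (0,1)='*' but target has '.' -> reject
  (0,2)=* (1,2)=. (3,3)=. (4,0)=. -> step gives (1,2)='*' but target has '.' -> reject
  (0,2)=* (1,2)=. (3,3)=. (4,0)=* -> step gives (0,1)='*' but target has '.' -> reject
  (0,2)=* (1,2)=. (3,3)=* (4,0)=. -> step gives (1,2)='*' but target has '.' -> reject
  (0,2)=* (1,2)=. (3,3)=* (4,0)=* -> step gives (0,1)='*' but target has '.' -> reject
  (0,2)=* (1,2)=* (3,3)=. (4,0)=. -> step gives (0,1)='*' but target has '.' -> reject
  (0,2)=* (1,2)=* (3,3)=. (4,0)=* -> step gives (0,2)='*' but target has '.' -> reject
  (0,2)=* (1,2)=* (3,3)=* (4,0)=. -> step gives (0,1)='*' but target has '.' -> reject
  (0,2)=* (1,2)=* (3,3)=* (4,0)=* -> step gives (0,2)='*' but target has '.' -> reject
Unique solution: (0,2)=dead, (1,2)=dead, (3,3)=dead, (4,0)=dead.
Check: live-neighbor counts of every cell in the completed generation 0:
0111
2121
2020
2232
0101
Applying B3/S23 to generation 0 with these counts gives:
....
....
....
..*.
....
which matches the target exactly.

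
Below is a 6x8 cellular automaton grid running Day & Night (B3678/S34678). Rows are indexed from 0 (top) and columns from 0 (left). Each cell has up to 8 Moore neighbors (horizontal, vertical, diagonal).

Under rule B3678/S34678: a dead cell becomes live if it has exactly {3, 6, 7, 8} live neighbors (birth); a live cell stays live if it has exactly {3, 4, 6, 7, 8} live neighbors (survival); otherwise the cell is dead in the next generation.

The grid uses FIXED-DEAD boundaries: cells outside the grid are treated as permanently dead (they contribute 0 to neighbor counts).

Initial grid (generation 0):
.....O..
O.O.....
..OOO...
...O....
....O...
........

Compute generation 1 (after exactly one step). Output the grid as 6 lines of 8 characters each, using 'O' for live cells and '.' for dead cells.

Simulating step by step:
Generation 0 (given above): 8 live cells
Generation 1: 7 live cells
(generation 1 grid is the final answer)

Answer: ........
.O..O...
.OOO....
..OO....
........
........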